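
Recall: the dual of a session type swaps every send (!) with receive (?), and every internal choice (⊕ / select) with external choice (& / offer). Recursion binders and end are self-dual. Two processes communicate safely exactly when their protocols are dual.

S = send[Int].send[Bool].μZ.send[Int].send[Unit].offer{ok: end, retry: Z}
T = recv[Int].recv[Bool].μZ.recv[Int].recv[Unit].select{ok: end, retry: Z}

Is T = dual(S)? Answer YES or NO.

YES

send[Int] | recv[Int]  ✓
  send[Bool] | recv[Bool]  ✓
    μZ | μZ  ✓ (μ self-dual)
      send[Int] | recv[Int]  ✓
        send[Unit] | recv[Unit]  ✓
          offer{ok,retry} | select{ok,retry}  ✓ same labels
            [ok]
              end | end  ✓
            [retry]
              Z | Z  ✓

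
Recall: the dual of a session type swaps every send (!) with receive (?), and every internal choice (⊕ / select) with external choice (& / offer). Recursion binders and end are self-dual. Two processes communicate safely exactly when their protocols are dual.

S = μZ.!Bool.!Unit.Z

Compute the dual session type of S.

μZ.?Bool.?Unit.Z

μZ → μZ  (rec unchanged)
  !Bool → ?Bool
    !Unit → ?Unit
      Z ↦ Z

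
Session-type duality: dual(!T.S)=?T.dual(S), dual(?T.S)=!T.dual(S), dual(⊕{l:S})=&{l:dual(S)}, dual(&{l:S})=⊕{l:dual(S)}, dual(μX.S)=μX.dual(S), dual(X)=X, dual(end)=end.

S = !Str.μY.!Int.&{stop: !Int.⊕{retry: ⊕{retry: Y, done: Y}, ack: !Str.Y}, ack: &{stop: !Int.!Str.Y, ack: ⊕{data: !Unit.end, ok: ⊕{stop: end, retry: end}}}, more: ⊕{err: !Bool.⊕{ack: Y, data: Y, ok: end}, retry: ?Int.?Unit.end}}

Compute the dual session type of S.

?Str.μY.?Int.⊕{stop: ?Int.&{retry: &{retry: Y, done: Y}, ack: ?Str.Y}, ack: ⊕{stop: ?Int.?Str.Y, ack: &{data: ?Unit.end, ok: &{stop: end, retry: end}}}, more: &{err: ?Bool.&{ack: Y, data: Y, ok: end}, retry: !Int.!Unit.end}}

!Str ↦ ?Str
  μY ↦ μY  (μ self-dual)
    !Int ↦ ?Int
      &{stop,ack,more} ↦ ⊕{stop,ack,more}  (external→internal)
        case stop:
          !Int ↦ ?Int
            ⊕{retry,ack} ↦ &{retry,ack}  (⊕→&)
              case retry:
                ⊕{retry,done} ↦ &{retry,done}  (⊕→&)
                  case retry:
                    Y self-dual
                  case done:
                    Y self-dual
              case ack:
                !Str ↦ ?Str
                  Y self-dual
        case ack:
          &{stop,ack} ↦ ⊕{stop,ack}  (external→internal)
            case stop:
              !Int ↦ ?Int
                !Str ↦ ?Str
                  Y self-dual
            case ack:
              ⊕{data,ok} ↦ &{data,ok}  (⊕→&)
                case data:
                  !Unit ↦ ?Unit
                    end self-dual
                case ok:
                  ⊕{stop,retry} ↦ &{stop,retry}  (⊕→&)
                    case stop:
                      end self-dual
                    case retry:
                      end self-dual
        case more:
          ⊕{err,retry} ↦ &{err,retry}  (⊕→&)
            case err:
              !Bool ↦ ?Bool
                ⊕{ack,data,ok} ↦ &{ack,data,ok}  (⊕→&)
                  case ack:
                    Y self-dual
                  case data:
                    Y self-dual
                  case ok:
                    end self-dual
            case retry:
              ?Int ↦ !Int
                ?Unit ↦ !Unit
                  end self-dual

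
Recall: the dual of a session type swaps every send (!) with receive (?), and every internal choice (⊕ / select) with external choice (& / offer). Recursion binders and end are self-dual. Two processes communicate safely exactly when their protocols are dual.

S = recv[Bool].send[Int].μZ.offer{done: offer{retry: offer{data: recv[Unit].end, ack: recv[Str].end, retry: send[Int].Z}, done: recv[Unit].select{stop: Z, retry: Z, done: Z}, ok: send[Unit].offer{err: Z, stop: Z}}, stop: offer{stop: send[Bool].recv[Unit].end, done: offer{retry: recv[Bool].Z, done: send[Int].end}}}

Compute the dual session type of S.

recv[Bool] = send[Bool]
  send[Int] = recv[Int]
    μZ = μZ  (binder kept)
      offer{done,stop} = select{done,stop}  (external→internal)
        • done:
          offer{retry,done,ok} = select{retry,done,ok}  (external→internal)
            • retry:
              offer{data,ack,retry} = select{data,ack,retry}  (external→internal)
                • data:
                  recv[Unit] = send[Unit]
                    dual(end) = end
                • ack:
                  recv[Str] = send[Str]
                    dual(end) = end
                • retry:
                  send[Int] = recv[Int]
                    dual(Z) = Z
            • done:
              recv[Unit] = send[Unit]
                select{stop,retry,done} = offer{stop,retry,done}  (select→offer)
                  • stop:
                    dual(Z) = Z
                  • retry:
                    dual(Z) = Z
                  • done:
                    dual(Z) = Z
            • ok:
              send[Unit] = recv[Unit]
                offer{err,stop} = select{err,stop}  (external→internal)
                  • err:
                    dual(Z) = Z
                  • stop:
                    dual(Z) = Z
        • stop:
          offer{stop,done} = select{stop,done}  (external→internal)
            • stop:
              send[Bool] = recv[Bool]
                recv[Unit] = send[Unit]
                  dual(end) = end
            • done:
              offer{retry,done} = select{retry,done}  (external→internal)
                • retry:
                  recv[Bool] = send[Bool]
                    dual(Z) = Z
                • done:
                  send[Int] = recv[Int]
                    dual(end) = end

send[Bool].recv[Int].μZ.select{done: select{retry: select{data: send[Unit].end, ack: send[Str].end, retry: recv[Int].Z}, done: send[Unit].offer{stop: Z, retry: Z, done: Z}, ok: recv[Unit].select{err: Z, stop: Z}}, stop: select{stop: recv[Bool].send[Unit].end, done: select{retry: send[Bool].Z, done: recv[Int].end}}}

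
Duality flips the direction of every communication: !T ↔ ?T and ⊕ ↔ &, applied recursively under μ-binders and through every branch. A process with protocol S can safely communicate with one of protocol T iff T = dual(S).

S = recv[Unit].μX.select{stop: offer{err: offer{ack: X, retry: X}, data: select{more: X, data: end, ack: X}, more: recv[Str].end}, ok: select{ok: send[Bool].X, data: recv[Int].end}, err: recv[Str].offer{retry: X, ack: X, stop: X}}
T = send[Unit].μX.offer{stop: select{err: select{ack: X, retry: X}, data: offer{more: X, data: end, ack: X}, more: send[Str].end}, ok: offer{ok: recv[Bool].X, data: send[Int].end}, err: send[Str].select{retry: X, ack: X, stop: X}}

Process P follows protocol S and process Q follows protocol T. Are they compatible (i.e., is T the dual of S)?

recv[Unit] vs send[Unit]  ✓
  μX vs μX  ✓ (binder kept)
    select{stop,ok,err} vs offer{stop,ok,err}  ✓ same labels
      • stop:
        offer{err,data,more} vs select{err,data,more}  ✓ same labels
          • err:
            offer{ack,retry} vs select{ack,retry}  ✓ same labels
              • ack:
                X vs X  ✓
              • retry:
                X vs X  ✓
          • data:
            select{more,data,ack} vs offer{more,data,ack}  ✓ same labels
              • more:
                X vs X  ✓
              • data:
                end vs end  ✓
              • ack:
                X vs X  ✓
          • more:
            recv[Str] vs send[Str]  ✓
              end vs end  ✓
      • ok:
        select{ok,data} vs offer{ok,data}  ✓ same labels
          • ok:
            send[Bool] vs recv[Bool]  ✓
              X vs X  ✓
          • data:
            recv[Int] vs send[Int]  ✓
              end vs end  ✓
      • err:
        recv[Str] vs send[Str]  ✓
          offer{retry,ack,stop} vs select{retry,ack,stop}  ✓ same labels
            • retry:
              X vs X  ✓
            • ack:
              X vs X  ✓
            • stop:
              X vs X  ✓

YES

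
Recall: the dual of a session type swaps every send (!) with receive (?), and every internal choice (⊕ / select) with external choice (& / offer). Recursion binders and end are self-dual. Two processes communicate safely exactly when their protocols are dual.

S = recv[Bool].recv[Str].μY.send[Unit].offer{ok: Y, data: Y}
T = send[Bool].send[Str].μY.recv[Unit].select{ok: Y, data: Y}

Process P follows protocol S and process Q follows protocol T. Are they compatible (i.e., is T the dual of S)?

recv[Bool] vs send[Bool]  match
  recv[Str] vs send[Str]  match
    μY vs μY  match (μ self-dual)
      send[Unit] vs recv[Unit]  match
        offer{ok,data} vs select{ok,data}  match same labels
          case ok:
            Y vs Y  match
          case data:
            Y vs Y  match

YES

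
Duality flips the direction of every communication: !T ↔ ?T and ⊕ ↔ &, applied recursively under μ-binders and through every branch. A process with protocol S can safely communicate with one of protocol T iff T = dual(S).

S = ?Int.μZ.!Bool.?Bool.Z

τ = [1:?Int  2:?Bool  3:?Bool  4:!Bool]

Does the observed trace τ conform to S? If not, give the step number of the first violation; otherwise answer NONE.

2

@1 ?Int  match  now at μZ.…
@2 got ?Bool, protocol expects !Bool  ✗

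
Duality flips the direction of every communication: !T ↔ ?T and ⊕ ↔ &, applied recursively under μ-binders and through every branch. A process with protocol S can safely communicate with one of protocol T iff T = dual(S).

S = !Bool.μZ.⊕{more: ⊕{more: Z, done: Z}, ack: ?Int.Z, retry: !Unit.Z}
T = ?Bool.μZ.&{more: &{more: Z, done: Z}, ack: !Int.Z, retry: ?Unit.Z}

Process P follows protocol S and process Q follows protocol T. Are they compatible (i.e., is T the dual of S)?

YES

!Bool ‖ ?Bool  match
  μZ ‖ μZ  match (binder kept)
    ⊕{more,ack,retry} ‖ &{more,ack,retry}  match labels match
      case more:
        ⊕{more,done} ‖ &{more,done}  match labels match
          case more:
            Z ‖ Z  match
          case done:
            Z ‖ Z  match
      case ack:
        ?Int ‖ !Int  match
          Z ‖ Z  match
      case retry:
        !Unit ‖ ?Unit  match
          Z ‖ Z  match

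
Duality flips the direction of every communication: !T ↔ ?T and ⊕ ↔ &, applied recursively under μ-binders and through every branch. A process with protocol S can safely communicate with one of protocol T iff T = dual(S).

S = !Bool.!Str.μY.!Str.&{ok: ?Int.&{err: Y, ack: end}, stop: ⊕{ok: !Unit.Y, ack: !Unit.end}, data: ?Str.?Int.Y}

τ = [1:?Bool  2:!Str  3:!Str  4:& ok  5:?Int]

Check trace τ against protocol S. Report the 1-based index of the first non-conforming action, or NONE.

[1] got ?Bool, protocol expects !Bool  ✗

1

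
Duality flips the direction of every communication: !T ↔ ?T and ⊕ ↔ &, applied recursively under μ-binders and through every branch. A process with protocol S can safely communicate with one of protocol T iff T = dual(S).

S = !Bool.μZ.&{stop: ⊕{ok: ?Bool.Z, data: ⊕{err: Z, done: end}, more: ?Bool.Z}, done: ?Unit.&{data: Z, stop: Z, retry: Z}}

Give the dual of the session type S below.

!Bool → ?Bool
  μZ → μZ  (μ self-dual)
    &{stop,done} → ⊕{stop,done}  (offer→select)
      • stop:
        ⊕{ok,data,more} → &{ok,data,more}  (⊕→&)
          • ok:
            ?Bool → !Bool
              dual(Z) = Z
          • data:
            ⊕{err,done} → &{err,done}  (⊕→&)
              • err:
                dual(Z) = Z
              • done:
                dual(end) = end
          • more:
            ?Bool → !Bool
              dual(Z) = Z
      • done:
        ?Unit → !Unit
          &{data,stop,retry} → ⊕{data,stop,retry}  (offer→select)
            • data:
              dual(Z) = Z
            • stop:
              dual(Z) = Z
            • retry:
              dual(Z) = Z

?Bool.μZ.⊕{stop: &{ok: !Bool.Z, data: &{err: Z, done: end}, more: !Bool.Z}, done: !Unit.⊕{data: Z, stop: Z, retry: Z}}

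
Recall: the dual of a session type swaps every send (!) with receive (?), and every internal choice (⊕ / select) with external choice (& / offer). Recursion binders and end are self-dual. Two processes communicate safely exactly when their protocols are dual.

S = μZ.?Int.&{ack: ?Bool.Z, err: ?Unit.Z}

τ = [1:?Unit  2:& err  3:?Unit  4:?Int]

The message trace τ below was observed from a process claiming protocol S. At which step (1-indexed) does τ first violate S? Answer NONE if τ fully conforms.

@1 got ?Unit, protocol expects ?Int  ✗

1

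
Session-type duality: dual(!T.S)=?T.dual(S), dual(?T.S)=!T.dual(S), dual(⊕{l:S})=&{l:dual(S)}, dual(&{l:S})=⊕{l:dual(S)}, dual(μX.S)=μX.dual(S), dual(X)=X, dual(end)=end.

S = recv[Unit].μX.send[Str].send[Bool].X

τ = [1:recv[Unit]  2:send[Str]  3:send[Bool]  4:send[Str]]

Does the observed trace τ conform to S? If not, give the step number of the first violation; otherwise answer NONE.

[1] recv[Unit]  ok  now at μX.…
[2] send[Str]  ok  now at send[Bool].μX.…
[3] send[Bool]  ok  now at μX.…
[4] send[Str]  ok  now at send[Bool].μX.…
τ conforms to S (length 4)

NONE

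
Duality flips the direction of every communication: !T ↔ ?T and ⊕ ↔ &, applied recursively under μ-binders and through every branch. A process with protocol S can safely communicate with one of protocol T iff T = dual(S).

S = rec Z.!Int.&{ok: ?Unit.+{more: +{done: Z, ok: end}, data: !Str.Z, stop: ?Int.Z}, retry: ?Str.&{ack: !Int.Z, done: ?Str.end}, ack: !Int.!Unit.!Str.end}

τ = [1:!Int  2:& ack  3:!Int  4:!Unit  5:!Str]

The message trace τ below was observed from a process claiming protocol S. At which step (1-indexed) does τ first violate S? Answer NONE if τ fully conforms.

NONE

[1] !Int  ok  now at &{ok: ?Unit.+{more: +{done: rec Z.…, ok: end}, data: !Str.rec Z.…, stop: ?Int.rec Z.…}, retry: ?Str.&{ack: !Int.rec Z.…, done: ?Str.end}, ack: !Int.!Unit.!Str.end}
[2] & ack  ok  now at !Int.!Unit.!Str.end
[3] !Int  ok  now at !Unit.!Str.end
[4] !Unit  ok  now at !Str.end
[5] !Str  ok  now at end
τ conforms to S (length 5)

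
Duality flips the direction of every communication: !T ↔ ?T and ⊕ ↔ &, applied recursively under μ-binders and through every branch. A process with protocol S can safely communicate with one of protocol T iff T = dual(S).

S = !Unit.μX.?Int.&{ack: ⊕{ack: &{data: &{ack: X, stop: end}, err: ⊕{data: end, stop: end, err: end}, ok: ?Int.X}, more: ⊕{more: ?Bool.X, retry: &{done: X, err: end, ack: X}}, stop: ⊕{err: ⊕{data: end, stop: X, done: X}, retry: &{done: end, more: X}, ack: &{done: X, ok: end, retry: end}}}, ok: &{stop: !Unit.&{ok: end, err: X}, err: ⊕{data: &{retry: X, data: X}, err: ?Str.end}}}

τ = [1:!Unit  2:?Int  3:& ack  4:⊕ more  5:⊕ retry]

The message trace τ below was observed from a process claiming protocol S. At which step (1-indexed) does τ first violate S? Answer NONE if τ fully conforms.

NONE

step 1: !Unit  ok  residual = μX.…
step 2: ?Int  ok  residual = &{ack: ⊕{ack: &{data: &{ack: μX.…, stop: end}, err: ⊕{data: end, stop: end, err: end}, ok: ?Int.μX.…}, more: ⊕{more: ?Bool.μX.…, retry: &{done: μX.…, err: end, ack: μX.…}}, stop: ⊕{err: ⊕{data: end, stop: μX.…, done: μX.…}, retry: &{done: end, more: μX.…}, ack: &{done: μX.…, ok: end, retry: end}}}, ok: &{stop: !Unit.&{ok: end, err: μX.…}, err: ⊕{data: &{retry: μX.…, data: μX.…}, err: ?Str.end}}}
step 3: & ack  ok  residual = ⊕{ack: &{data: &{ack: μX.…, stop: end}, err: ⊕{data: end, stop: end, err: end}, ok: ?Int.μX.…}, more: ⊕{more: ?Bool.μX.…, retry: &{done: μX.…, err: end, ack: μX.…}}, stop: ⊕{err: ⊕{data: end, stop: μX.…, done: μX.…}, retry: &{done: end, more: μX.…}, ack: &{done: μX.…, ok: end, retry: end}}}
step 4: ⊕ more  ok  residual = ⊕{more: ?Bool.μX.…, retry: &{done: μX.…, err: end, ack: μX.…}}
step 5: ⊕ retry  ok  residual = &{done: μX.…, err: end, ack: μX.…}
trace exhausted — no violation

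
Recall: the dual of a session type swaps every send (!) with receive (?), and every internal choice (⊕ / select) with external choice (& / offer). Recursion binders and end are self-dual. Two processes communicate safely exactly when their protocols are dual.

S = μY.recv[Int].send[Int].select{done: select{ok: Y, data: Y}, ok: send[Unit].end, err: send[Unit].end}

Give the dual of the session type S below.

μY.send[Int].recv[Int].offer{done: offer{ok: Y, data: Y}, ok: recv[Unit].end, err: recv[Unit].end}

μY → μY  (binder kept)
  recv[Int] → send[Int]
    send[Int] → recv[Int]
      select{done,ok,err} → offer{done,ok,err}  (select→offer)
        case done:
          select{ok,data} → offer{ok,data}  (select→offer)
            case ok:
              Y self-dual
            case data:
              Y self-dual
        case ok:
          send[Unit] → recv[Unit]
            end self-dual
        case err:
          send[Unit] → recv[Unit]
            end self-dual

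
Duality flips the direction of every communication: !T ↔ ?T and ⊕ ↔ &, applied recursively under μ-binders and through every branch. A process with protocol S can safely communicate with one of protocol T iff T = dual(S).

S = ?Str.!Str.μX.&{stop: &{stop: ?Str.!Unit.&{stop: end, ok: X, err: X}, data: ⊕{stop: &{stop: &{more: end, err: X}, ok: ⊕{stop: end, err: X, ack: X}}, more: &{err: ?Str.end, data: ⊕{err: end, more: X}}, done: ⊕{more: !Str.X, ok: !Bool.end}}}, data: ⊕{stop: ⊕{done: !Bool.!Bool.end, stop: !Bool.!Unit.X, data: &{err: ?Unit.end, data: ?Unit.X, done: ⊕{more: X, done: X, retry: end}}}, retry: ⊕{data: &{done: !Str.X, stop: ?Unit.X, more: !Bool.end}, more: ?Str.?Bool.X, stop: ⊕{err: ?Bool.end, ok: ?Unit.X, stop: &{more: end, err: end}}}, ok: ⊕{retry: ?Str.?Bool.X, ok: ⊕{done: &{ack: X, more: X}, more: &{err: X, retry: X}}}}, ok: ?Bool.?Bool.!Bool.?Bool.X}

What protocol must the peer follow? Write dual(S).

?Str = !Str
  !Str = ?Str
    μX = μX  (binder kept)
      &{stop,data,ok} = ⊕{stop,data,ok}  (&→⊕)
        • stop:
          &{stop,data} = ⊕{stop,data}  (&→⊕)
            • stop:
              ?Str = !Str
                !Unit = ?Unit
                  &{stop,ok,err} = ⊕{stop,ok,err}  (&→⊕)
                    • stop:
                      end ↦ end
                    • ok:
                      X ↦ X
                    • err:
                      X ↦ X
            • data:
              ⊕{stop,more,done} = &{stop,more,done}  (select→offer)
                • stop:
                  &{stop,ok} = ⊕{stop,ok}  (&→⊕)
                    • stop:
                      &{more,err} = ⊕{more,err}  (&→⊕)
                        • more:
                          end ↦ end
                        • err:
                          X ↦ X
                    • ok:
                      ⊕{stop,err,ack} = &{stop,err,ack}  (select→offer)
                        • stop:
                          end ↦ end
                        • err:
                          X ↦ X
                        • ack:
                          X ↦ X
                • more:
                  &{err,data} = ⊕{err,data}  (&→⊕)
                    • err:
                      ?Str = !Str
                        end ↦ end
                    • data:
                      ⊕{err,more} = &{err,more}  (select→offer)
                        • err:
                          end ↦ end
                        • more:
                          X ↦ X
                • done:
                  ⊕{more,ok} = &{more,ok}  (select→offer)
                    • more:
                      !Str = ?Str
                        X ↦ X
                    • ok:
                      !Bool = ?Bool
                        end ↦ end
        • data:
          ⊕{stop,retry,ok} = &{stop,retry,ok}  (select→offer)
            • stop:
              ⊕{done,stop,data} = &{done,stop,data}  (select→offer)
                • done:
                  !Bool = ?Bool
                    !Bool = ?Bool
                      end ↦ end
                • stop:
                  !Bool = ?Bool
                    !Unit = ?Unit
                      X ↦ X
                • data:
                  &{err,data,done} = ⊕{err,data,done}  (&→⊕)
                    • err:
                      ?Unit = !Unit
                        end ↦ end
                    • data:
                      ?Unit = !Unit
                        X ↦ X
                    • done:
                      ⊕{more,done,retry} = &{more,done,retry}  (select→offer)
                        • more:
                          X ↦ X
                        • done:
                          X ↦ X
                        • retry:
                          end ↦ end
            • retry:
              ⊕{data,more,stop} = &{data,more,stop}  (select→offer)
                • data:
                  &{done,stop,more} = ⊕{done,stop,more}  (&→⊕)
                    • done:
                      !Str = ?Str
                        X ↦ X
                    • stop:
                      ?Unit = !Unit
                        X ↦ X
                    • more:
                      !Bool = ?Bool
                        end ↦ end
                • more:
                  ?Str = !Str
                    ?Bool = !Bool
                      X ↦ X
                • stop:
                  ⊕{err,ok,stop} = &{err,ok,stop}  (select→offer)
                    • err:
                      ?Bool = !Bool
                        end ↦ end
                    • ok:
                      ?Unit = !Unit
                        X ↦ X
                    • stop:
                      &{more,err} = ⊕{more,err}  (&→⊕)
                        • more:
                          end ↦ end
                        • err:
                          end ↦ end
            • ok:
              ⊕{retry,ok} = &{retry,ok}  (select→offer)
                • retry:
                  ?Str = !Str
                    ?Bool = !Bool
                      X ↦ X
                • ok:
                  ⊕{done,more} = &{done,more}  (select→offer)
                    • done:
                      &{ack,more} = ⊕{ack,more}  (&→⊕)
                        • ack:
                          X ↦ X
                        • more:
                          X ↦ X
                    • more:
                      &{err,retry} = ⊕{err,retry}  (&→⊕)
                        • err:
                          X ↦ X
                        • retry:
                          X ↦ X
        • ok:
          ?Bool = !Bool
            ?Bool = !Bool
              !Bool = ?Bool
                ?Bool = !Bool
                  X ↦ X

!Str.?Str.μX.⊕{stop: ⊕{stop: !Str.?Unit.⊕{stop: end, ok: X, err: X}, data: &{stop: ⊕{stop: ⊕{more: end, err: X}, ok: &{stop: end, err: X, ack: X}}, more: ⊕{err: !Str.end, data: &{err: end, more: X}}, done: &{more: ?Str.X, ok: ?Bool.end}}}, data: &{stop: &{done: ?Bool.?Bool.end, stop: ?Bool.?Unit.X, data: ⊕{err: !Unit.end, data: !Unit.X, done: &{more: X, done: X, retry: end}}}, retry: &{data: ⊕{done: ?Str.X, stop: !Unit.X, more: ?Bool.end}, more: !Str.!Bool.X, stop: &{err: !Bool.end, ok: !Unit.X, stop: ⊕{more: end, err: end}}}, ok: &{retry: !Str.!Bool.X, ok: &{done: ⊕{ack: X, more: X}, more: ⊕{err: X, retry: X}}}}, ok: !Bool.!Bool.?Bool.!Bool.X}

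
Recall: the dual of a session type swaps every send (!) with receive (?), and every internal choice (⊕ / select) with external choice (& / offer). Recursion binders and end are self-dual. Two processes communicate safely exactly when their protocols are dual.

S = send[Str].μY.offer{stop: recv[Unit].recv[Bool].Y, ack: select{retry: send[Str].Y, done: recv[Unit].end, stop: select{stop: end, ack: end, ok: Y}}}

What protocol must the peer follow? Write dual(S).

recv[Str].μY.select{stop: send[Unit].send[Bool].Y, ack: offer{retry: recv[Str].Y, done: send[Unit].end, stop: offer{stop: end, ack: end, ok: Y}}}

send[Str] = recv[Str]
  μY = μY  (μ self-dual)
    offer{stop,ack} = select{stop,ack}  (external→internal)
      [stop]
        recv[Unit] = send[Unit]
          recv[Bool] = send[Bool]
            Y ↦ Y
      [ack]
        select{retry,done,stop} = offer{retry,done,stop}  (internal→external)
          [retry]
            send[Str] = recv[Str]
              Y ↦ Y
          [done]
            recv[Unit] = send[Unit]
              end ↦ end
          [stop]
            select{stop,ack,ok} = offer{stop,ack,ok}  (internal→external)
              [stop]
                end ↦ end
              [ack]
                end ↦ end
              [ok]
                Y ↦ Y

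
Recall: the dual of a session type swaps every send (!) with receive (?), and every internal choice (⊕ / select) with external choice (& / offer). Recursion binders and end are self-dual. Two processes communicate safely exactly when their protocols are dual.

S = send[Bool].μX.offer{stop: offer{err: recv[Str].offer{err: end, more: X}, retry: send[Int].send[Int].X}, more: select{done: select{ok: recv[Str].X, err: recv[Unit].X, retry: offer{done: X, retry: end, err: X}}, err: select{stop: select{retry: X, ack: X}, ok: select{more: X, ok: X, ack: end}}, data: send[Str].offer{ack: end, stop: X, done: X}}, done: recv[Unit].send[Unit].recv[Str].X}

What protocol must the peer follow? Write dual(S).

send[Bool] ↦ recv[Bool]
  μX ↦ μX  (μ self-dual)
    offer{stop,more,done} ↦ select{stop,more,done}  (external→internal)
      • stop:
        offer{err,retry} ↦ select{err,retry}  (external→internal)
          • err:
            recv[Str] ↦ send[Str]
              offer{err,more} ↦ select{err,more}  (external→internal)
                • err:
                  dual(end) = end
                • more:
                  dual(X) = X
          • retry:
            send[Int] ↦ recv[Int]
              send[Int] ↦ recv[Int]
                dual(X) = X
      • more:
        select{done,err,data} ↦ offer{done,err,data}  (select→offer)
          • done:
            select{ok,err,retry} ↦ offer{ok,err,retry}  (select→offer)
              • ok:
                recv[Str] ↦ send[Str]
                  dual(X) = X
              • err:
                recv[Unit] ↦ send[Unit]
                  dual(X) = X
              • retry:
                offer{done,retry,err} ↦ select{done,retry,err}  (external→internal)
                  • done:
                    dual(X) = X
                  • retry:
                    dual(end) = end
                  • err:
                    dual(X) = X
          • err:
            select{stop,ok} ↦ offer{stop,ok}  (select→offer)
              • stop:
                select{retry,ack} ↦ offer{retry,ack}  (select→offer)
                  • retry:
                    dual(X) = X
                  • ack:
                    dual(X) = X
              • ok:
                select{more,ok,ack} ↦ offer{more,ok,ack}  (select→offer)
                  • more:
                    dual(X) = X
                  • ok:
                    dual(X) = X
                  • ack:
                    dual(end) = end
          • data:
            send[Str] ↦ recv[Str]
              offer{ack,stop,done} ↦ select{ack,stop,done}  (external→internal)
                • ack:
                  dual(end) = end
                • stop:
                  dual(X) = X
                • done:
                  dual(X) = X
      • done:
        recv[Unit] ↦ send[Unit]
          send[Unit] ↦ recv[Unit]
            recv[Str] ↦ send[Str]
              dual(X) = X

recv[Bool].μX.select{stop: select{err: send[Str].select{err: end, more: X}, retry: recv[Int].recv[Int].X}, more: offer{done: offer{ok: send[Str].X, err: send[Unit].X, retry: select{done: X, retry: end, err: X}}, err: offer{stop: offer{retry: X, ack: X}, ok: offer{more: X, ok: X, ack: end}}, data: recv[Str].select{ack: end, stop: X, done: X}}, done: send[Unit].recv[Unit].send[Str].X}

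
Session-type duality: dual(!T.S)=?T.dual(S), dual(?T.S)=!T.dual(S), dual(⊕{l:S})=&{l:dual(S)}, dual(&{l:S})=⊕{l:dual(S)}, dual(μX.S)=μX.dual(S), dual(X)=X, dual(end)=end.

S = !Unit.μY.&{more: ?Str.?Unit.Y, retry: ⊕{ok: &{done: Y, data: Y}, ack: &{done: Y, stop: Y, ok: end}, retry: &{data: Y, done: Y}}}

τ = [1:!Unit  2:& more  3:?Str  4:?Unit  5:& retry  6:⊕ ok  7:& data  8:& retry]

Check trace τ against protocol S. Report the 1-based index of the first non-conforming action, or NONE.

step 1: !Unit  ✓  state: μY.…
step 2: & more  ✓  state: ?Str.?Unit.μY.…
step 3: ?Str  ✓  state: ?Unit.μY.…
step 4: ?Unit  ✓  state: μY.…
step 5: & retry  ✓  state: ⊕{ok: &{done: μY.…, data: μY.…}, ack: &{done: μY.…, stop: μY.…, ok: end}, retry: &{data: μY.…, done: μY.…}}
step 6: ⊕ ok  ✓  state: &{done: μY.…, data: μY.…}
step 7: & data  ✓  state: μY.…
step 8: & retry  ✓  state: ⊕{ok: &{done: μY.…, data: μY.…}, ack: &{done: μY.…, stop: μY.…, ok: end}, retry: &{data: μY.…, done: μY.…}}
trace exhausted — no violation

NONE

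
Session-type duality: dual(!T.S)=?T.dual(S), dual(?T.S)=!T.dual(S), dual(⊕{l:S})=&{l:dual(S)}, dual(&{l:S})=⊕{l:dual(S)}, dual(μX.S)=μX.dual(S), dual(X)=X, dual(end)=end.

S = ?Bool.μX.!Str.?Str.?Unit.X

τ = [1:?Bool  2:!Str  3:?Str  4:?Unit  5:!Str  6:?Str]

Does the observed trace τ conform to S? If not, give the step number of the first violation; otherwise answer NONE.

[1] ?Bool  ✓  state: μX.…
[2] !Str  ✓  state: ?Str.?Unit.μX.…
[3] ?Str  ✓  state: ?Unit.μX.…
[4] ?Unit  ✓  state: μX.…
[5] !Str  ✓  state: ?Str.?Unit.μX.…
[6] ?Str  ✓  state: ?Unit.μX.…
τ conforms to S (length 6)

NONE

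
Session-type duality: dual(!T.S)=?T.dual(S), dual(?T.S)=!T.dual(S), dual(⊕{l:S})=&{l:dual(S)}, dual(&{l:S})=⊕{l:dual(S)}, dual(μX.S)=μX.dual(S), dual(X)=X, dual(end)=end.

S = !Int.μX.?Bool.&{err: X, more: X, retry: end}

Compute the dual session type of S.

?Int.μX.!Bool.⊕{err: X, more: X, retry: end}

!Int ↦ ?Int
  μX ↦ μX  (μ self-dual)
    ?Bool ↦ !Bool
      &{err,more,retry} ↦ ⊕{err,more,retry}  (&→⊕)
        • err:
          dual(X) = X
        • more:
          dual(X) = X
        • retry:
          dual(end) = end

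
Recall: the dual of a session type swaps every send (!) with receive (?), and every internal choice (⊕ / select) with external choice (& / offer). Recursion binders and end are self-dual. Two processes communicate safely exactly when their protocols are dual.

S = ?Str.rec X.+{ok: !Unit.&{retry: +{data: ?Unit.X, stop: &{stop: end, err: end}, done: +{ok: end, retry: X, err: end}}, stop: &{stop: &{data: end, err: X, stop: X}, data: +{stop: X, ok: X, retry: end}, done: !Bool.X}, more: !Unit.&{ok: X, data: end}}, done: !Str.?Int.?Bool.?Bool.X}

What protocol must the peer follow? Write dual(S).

!Str.rec X.&{ok: ?Unit.+{retry: &{data: !Unit.X, stop: +{stop: end, err: end}, done: &{ok: end, retry: X, err: end}}, stop: +{stop: +{data: end, err: X, stop: X}, data: &{stop: X, ok: X, retry: end}, done: ?Bool.X}, more: ?Unit.+{ok: X, data: end}}, done: ?Str.!Int.!Bool.!Bool.X}

?Str = !Str
  rec X = rec X  (μ self-dual)
    +{ok,done} = &{ok,done}  (⊕→&)
      • ok:
        !Unit = ?Unit
          &{retry,stop,more} = +{retry,stop,more}  (&→⊕)
            • retry:
              +{data,stop,done} = &{data,stop,done}  (⊕→&)
                • data:
                  ?Unit = !Unit
                    X ↦ X
                • stop:
                  &{stop,err} = +{stop,err}  (&→⊕)
                    • stop:
                      end ↦ end
                    • err:
                      end ↦ end
                • done:
                  +{ok,retry,err} = &{ok,retry,err}  (⊕→&)
                    • ok:
                      end ↦ end
                    • retry:
                      X ↦ X
                    • err:
                      end ↦ end
            • stop:
              &{stop,data,done} = +{stop,data,done}  (&→⊕)
                • stop:
                  &{data,err,stop} = +{data,err,stop}  (&→⊕)
                    • data:
                      end ↦ end
                    • err:
                      X ↦ X
                    • stop:
                      X ↦ X
                • data:
                  +{stop,ok,retry} = &{stop,ok,retry}  (⊕→&)
                    • stop:
                      X ↦ X
                    • ok:
                      X ↦ X
                    • retry:
                      end ↦ end
                • done:
                  !Bool = ?Bool
                    X ↦ X
            • more:
              !Unit = ?Unit
                &{ok,data} = +{ok,data}  (&→⊕)
                  • ok:
                    X ↦ X
                  • data:
                    end ↦ end
      • done:
        !Str = ?Str
          ?Int = !Int
            ?Bool = !Bool
              ?Bool = !Bool
                X ↦ X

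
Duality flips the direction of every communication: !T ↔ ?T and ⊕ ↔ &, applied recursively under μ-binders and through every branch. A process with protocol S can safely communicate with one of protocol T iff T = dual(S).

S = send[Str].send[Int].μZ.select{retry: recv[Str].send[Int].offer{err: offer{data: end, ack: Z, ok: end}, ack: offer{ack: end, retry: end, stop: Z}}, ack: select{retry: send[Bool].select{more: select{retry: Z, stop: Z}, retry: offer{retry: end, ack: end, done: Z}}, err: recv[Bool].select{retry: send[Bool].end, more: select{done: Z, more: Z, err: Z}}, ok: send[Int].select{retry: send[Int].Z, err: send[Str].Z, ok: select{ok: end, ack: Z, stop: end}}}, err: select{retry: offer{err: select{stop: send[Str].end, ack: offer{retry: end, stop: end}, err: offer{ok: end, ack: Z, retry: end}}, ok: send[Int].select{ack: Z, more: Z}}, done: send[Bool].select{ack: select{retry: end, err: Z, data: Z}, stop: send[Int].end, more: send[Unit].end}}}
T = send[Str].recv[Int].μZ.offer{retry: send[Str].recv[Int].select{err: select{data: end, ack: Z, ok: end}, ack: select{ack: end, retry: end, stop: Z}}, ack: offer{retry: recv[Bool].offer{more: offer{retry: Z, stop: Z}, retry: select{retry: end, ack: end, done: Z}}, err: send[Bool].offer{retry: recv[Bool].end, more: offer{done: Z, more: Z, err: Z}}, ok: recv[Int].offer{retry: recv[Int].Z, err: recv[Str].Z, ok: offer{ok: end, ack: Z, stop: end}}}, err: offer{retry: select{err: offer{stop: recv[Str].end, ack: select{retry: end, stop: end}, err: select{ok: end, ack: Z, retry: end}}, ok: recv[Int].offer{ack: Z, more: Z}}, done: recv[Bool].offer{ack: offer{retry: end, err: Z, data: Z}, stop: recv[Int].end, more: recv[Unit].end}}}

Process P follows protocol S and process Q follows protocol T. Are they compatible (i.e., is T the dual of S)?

send[Str] | send[Str]  ✗ same direction on both sides — not dual

NO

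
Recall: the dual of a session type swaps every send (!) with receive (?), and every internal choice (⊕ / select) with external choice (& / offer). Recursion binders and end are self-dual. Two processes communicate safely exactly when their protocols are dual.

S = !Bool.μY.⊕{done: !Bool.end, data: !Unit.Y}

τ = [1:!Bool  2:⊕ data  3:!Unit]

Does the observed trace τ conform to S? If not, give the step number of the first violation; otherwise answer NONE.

NONE

step 1: !Bool  match  state: μY.…
step 2: ⊕ data  match  state: !Unit.μY.…
step 3: !Unit  match  state: μY.…
all 3 steps conform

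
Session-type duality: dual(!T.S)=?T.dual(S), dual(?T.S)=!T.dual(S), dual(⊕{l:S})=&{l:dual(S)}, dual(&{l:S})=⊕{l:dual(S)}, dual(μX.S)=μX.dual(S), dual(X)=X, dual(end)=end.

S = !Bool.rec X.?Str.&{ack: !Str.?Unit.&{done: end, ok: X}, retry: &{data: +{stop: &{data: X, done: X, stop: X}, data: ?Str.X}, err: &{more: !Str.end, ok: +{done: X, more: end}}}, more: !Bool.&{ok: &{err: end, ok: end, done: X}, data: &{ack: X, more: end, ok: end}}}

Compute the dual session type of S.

?Bool.rec X.!Str.+{ack: ?Str.!Unit.+{done: end, ok: X}, retry: +{data: &{stop: +{data: X, done: X, stop: X}, data: !Str.X}, err: +{more: ?Str.end, ok: &{done: X, more: end}}}, more: ?Bool.+{ok: +{err: end, ok: end, done: X}, data: +{ack: X, more: end, ok: end}}}

!Bool → ?Bool
  rec X → rec X  (binder kept)
    ?Str → !Str
      &{ack,retry,more} → +{ack,retry,more}  (external→internal)
        • ack:
          !Str → ?Str
            ?Unit → !Unit
              &{done,ok} → +{done,ok}  (external→internal)
                • done:
                  end ↦ end
                • ok:
                  X ↦ X
        • retry:
          &{data,err} → +{data,err}  (external→internal)
            • data:
              +{stop,data} → &{stop,data}  (select→offer)
                • stop:
                  &{data,done,stop} → +{data,done,stop}  (external→internal)
                    • data:
                      X ↦ X
                    • done:
                      X ↦ X
                    • stop:
                      X ↦ X
                • data:
                  ?Str → !Str
                    X ↦ X
            • err:
              &{more,ok} → +{more,ok}  (external→internal)
                • more:
                  !Str → ?Str
                    end ↦ end
                • ok:
                  +{done,more} → &{done,more}  (select→offer)
                    • done:
                      X ↦ X
                    • more:
                      end ↦ end
        • more:
          !Bool → ?Bool
            &{ok,data} → +{ok,data}  (external→internal)
              • ok:
                &{err,ok,done} → +{err,ok,done}  (external→internal)
                  • err:
                    end ↦ end
                  • ok:
                    end ↦ end
                  • done:
                    X ↦ X
              • data:
                &{ack,more,ok} → +{ack,more,ok}  (external→internal)
                  • ack:
                    X ↦ X
                  • more:
                    end ↦ end
                  • ok:
                    end ↦ end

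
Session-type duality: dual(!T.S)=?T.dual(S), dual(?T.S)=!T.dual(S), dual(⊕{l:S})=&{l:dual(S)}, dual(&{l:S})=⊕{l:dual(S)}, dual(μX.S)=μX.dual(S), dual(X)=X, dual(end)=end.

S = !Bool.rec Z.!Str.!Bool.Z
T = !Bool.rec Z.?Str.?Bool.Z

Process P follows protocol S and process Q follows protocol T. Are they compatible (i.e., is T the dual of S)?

!Bool vs !Bool  ✗ same direction on both sides — not dual

NO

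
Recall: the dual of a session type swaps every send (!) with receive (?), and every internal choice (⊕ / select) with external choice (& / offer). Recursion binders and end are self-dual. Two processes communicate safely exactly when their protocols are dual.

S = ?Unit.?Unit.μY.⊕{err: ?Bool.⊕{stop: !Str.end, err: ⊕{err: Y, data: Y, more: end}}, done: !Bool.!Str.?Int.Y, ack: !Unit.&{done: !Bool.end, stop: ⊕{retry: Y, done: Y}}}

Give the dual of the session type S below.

?Unit = !Unit
  ?Unit = !Unit
    μY = μY  (binder kept)
      ⊕{err,done,ack} = &{err,done,ack}  (internal→external)
        case err:
          ?Bool = !Bool
            ⊕{stop,err} = &{stop,err}  (internal→external)
              case stop:
                !Str = ?Str
                  end ↦ end
              case err:
                ⊕{err,data,more} = &{err,data,more}  (internal→external)
                  case err:
                    Y ↦ Y
                  case data:
                    Y ↦ Y
                  case more:
                    end ↦ end
        case done:
          !Bool = ?Bool
            !Str = ?Str
              ?Int = !Int
                Y ↦ Y
        case ack:
          !Unit = ?Unit
            &{done,stop} = ⊕{done,stop}  (&→⊕)
              case done:
                !Bool = ?Bool
                  end ↦ end
              case stop:
                ⊕{retry,done} = &{retry,done}  (internal→external)
                  case retry:
                    Y ↦ Y
                  case done:
                    Y ↦ Y

!Unit.!Unit.μY.&{err: !Bool.&{stop: ?Str.end, err: &{err: Y, data: Y, more: end}}, done: ?Bool.?Str.!Int.Y, ack: ?Unit.⊕{done: ?Bool.end, stop: &{retry: Y, done: Y}}}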